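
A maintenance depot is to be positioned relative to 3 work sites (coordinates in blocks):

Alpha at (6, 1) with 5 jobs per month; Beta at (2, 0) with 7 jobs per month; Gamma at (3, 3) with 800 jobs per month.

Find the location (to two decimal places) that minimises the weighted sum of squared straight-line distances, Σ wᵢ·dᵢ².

The minimiser of Σwᵢ‖p−pᵢ‖² is the weighted centroid p* = (Σwᵢpᵢ)/(Σwᵢ).
Σwᵢ = 812.
Σwᵢxᵢ = 5·6 + 7·2 + 800·3 = 2444.
Σwᵢyᵢ = 5·1 + 7·0 + 800·3 = 2405.
x* = 2444/812 = 3.01, y* = 2405/812 = 2.96.

(3.01, 2.96)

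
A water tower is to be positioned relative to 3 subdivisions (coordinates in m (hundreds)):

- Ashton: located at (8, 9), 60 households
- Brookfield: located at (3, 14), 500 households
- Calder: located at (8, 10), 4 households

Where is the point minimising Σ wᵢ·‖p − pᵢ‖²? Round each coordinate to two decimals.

(3.57, 13.44)

The minimiser of Σwᵢ‖p−pᵢ‖² is the weighted centroid p* = (Σwᵢpᵢ)/(Σwᵢ).
Σwᵢ = 564.
Σwᵢxᵢ = 60·8 + 500·3 + 4·8 = 2012.
Σwᵢyᵢ = 60·9 + 500·14 + 4·10 = 7580.
x* = 2012/564 = 3.57, y* = 7580/564 = 13.44.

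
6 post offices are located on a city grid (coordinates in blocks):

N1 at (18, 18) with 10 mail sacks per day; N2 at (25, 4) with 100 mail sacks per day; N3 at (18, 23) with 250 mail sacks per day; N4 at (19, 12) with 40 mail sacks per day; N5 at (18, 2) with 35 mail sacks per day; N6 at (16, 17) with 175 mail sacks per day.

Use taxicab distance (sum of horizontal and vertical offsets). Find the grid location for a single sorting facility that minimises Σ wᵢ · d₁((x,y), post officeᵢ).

(18, 17)

Manhattan distance separates: Σwᵢ(|x−xᵢ|+|y−yᵢ|) = Σwᵢ|x−xᵢ| + Σwᵢ|y−yᵢ|, so x and y are optimised independently as 1-D weighted medians.
Total weight W = 610; half = 305.
x-coordinate, sorted with cumulative weight:
  x=16 (N6, w=175) cum 175
  x=18 (N1, w=10) cum 185
  x=18 (N3, w=250) cum 435  ← median
  x=18 (N5, w=35) cum 470
  x=19 (N4, w=40) cum 510
  x=25 (N2, w=100) cum 610
⇒ x* = 18
y-coordinate, sorted with cumulative weight:
  y=2 (N5, w=35) cum 35
  y=4 (N2, w=100) cum 135
  y=12 (N4, w=40) cum 175
  y=17 (N6, w=175) cum 350  ← median
  y=18 (N1, w=10) cum 360
  y=23 (N3, w=250) cum 610
⇒ y* = 17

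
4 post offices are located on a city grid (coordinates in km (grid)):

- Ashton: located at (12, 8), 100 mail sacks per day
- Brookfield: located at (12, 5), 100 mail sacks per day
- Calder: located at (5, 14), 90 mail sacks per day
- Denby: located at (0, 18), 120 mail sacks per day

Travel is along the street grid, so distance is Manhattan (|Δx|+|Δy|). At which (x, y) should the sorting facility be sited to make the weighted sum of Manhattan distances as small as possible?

Manhattan distance separates: Σwᵢ(|x−xᵢ|+|y−yᵢ|) = Σwᵢ|x−xᵢ| + Σwᵢ|y−yᵢ|, so x and y are optimised independently as 1-D weighted medians.
Total weight W = 410; half = 205.
x-coordinate, sorted with cumulative weight:
  x=0 (Denby, w=120) cum 120
  x=5 (Calder, w=90) cum 210  ← median
  x=12 (Ashton, w=100) cum 310
  x=12 (Brookfield, w=100) cum 410
⇒ x* = 5
y-coordinate, sorted with cumulative weight:
  y=5 (Brookfield, w=100) cum 100
  y=8 (Ashton, w=100) cum 200
  y=14 (Calder, w=90) cum 290  ← median
  y=18 (Denby, w=120) cum 410
⇒ y* = 14

(5, 14)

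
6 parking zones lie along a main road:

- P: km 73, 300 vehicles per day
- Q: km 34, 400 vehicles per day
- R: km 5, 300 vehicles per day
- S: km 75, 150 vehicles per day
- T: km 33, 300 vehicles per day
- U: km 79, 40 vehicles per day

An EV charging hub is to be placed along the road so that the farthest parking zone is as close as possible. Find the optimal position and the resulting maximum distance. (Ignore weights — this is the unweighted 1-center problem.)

location 42, max distance 37

The 1-center on a line is the midpoint of the two extreme points: leftmost at 5, rightmost at 79.
Optimal location = (5 + 79)/2 = 42; maximum distance = (79 − 5)/2 = 37.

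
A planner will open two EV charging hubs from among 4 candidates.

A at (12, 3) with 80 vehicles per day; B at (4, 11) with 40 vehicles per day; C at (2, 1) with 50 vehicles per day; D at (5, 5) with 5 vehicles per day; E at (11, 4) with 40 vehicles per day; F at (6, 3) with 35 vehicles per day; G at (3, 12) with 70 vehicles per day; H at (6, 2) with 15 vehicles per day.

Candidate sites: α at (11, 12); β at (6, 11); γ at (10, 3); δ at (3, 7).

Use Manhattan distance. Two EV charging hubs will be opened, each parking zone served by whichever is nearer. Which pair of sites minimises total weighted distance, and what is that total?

Evaluate every pair (each demand assigned to the nearer of the two):
  {β, γ}: total = 1350
  {γ, δ}: total = 1375
  {α, γ}: total = 1870
  {α, δ}: total = 2405
  {β, δ}: total = 2575
  {α, β}: total = 2630
Best pair: {β, γ} with total 1350.

{β, γ}, total 1350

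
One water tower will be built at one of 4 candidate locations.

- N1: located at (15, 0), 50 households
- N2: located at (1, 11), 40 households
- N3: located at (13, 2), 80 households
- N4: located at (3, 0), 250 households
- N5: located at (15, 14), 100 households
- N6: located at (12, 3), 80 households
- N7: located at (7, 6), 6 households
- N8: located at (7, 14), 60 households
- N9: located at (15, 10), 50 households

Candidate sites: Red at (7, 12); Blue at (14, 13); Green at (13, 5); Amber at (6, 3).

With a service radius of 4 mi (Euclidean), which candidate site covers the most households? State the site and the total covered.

Coverage radius r = 4 mi; a point is covered iff (Δx)²+(Δy)² ≤ 4² = 16.
  Red (7, 12): covers {N8} → 60
  Blue (14, 13): covers {N5, N9} → 150
  Green (13, 5): covers {N3, N6} → 160
  Amber (6, 3): covers {N7} → 6
Maximum coverage at Green: 160 households.

Green, covering 160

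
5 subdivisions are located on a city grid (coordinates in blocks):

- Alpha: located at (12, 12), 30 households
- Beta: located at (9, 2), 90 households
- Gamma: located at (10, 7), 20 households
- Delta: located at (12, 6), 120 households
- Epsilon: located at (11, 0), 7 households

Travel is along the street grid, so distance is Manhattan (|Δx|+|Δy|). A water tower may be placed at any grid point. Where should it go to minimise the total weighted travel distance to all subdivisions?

(12, 6)

Manhattan distance separates: Σwᵢ(|x−xᵢ|+|y−yᵢ|) = Σwᵢ|x−xᵢ| + Σwᵢ|y−yᵢ|, so x and y are optimised independently as 1-D weighted medians.
Total weight W = 267; half = 133.5.
x-coordinate, sorted with cumulative weight:
  x=9 (Beta, w=90) cum 90
  x=10 (Gamma, w=20) cum 110
  x=11 (Epsilon, w=7) cum 117
  x=12 (Alpha, w=30) cum 147  ← median
  x=12 (Delta, w=120) cum 267
⇒ x* = 12
y-coordinate, sorted with cumulative weight:
  y=0 (Epsilon, w=7) cum 7
  y=2 (Beta, w=90) cum 97
  y=6 (Delta, w=120) cum 217  ← median
  y=7 (Gamma, w=20) cum 237
  y=12 (Alpha, w=30) cum 267
⇒ y* = 6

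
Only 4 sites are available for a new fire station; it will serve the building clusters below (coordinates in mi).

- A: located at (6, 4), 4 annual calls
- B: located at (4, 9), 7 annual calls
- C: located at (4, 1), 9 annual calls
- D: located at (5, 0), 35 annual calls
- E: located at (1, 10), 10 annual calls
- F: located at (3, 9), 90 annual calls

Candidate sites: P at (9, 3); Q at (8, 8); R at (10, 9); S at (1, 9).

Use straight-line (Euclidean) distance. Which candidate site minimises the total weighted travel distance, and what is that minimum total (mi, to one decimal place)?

S, total 660.9 mi

Total weighted distance at each candidate:
  P (9, 3): total = 1160.8
  Q (8, 8): total = 950.1
  R (10, 9): total = 1238.5
  S (1, 9): total = 660.9
Minimum is at S with total 660.9 mi.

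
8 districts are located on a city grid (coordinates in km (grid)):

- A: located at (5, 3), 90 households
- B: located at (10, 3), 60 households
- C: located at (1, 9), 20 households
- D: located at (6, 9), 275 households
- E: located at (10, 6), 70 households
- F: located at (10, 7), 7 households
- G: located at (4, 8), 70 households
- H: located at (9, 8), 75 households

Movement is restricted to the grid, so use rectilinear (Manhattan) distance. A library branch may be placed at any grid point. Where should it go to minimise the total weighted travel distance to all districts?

(6, 8)

Manhattan distance separates: Σwᵢ(|x−xᵢ|+|y−yᵢ|) = Σwᵢ|x−xᵢ| + Σwᵢ|y−yᵢ|, so x and y are optimised independently as 1-D weighted medians.
Total weight W = 667; half = 333.5.
x-coordinate, sorted with cumulative weight:
  x=1 (C, w=20) cum 20
  x=4 (G, w=70) cum 90
  x=5 (A, w=90) cum 180
  x=6 (D, w=275) cum 455  ← median
  x=9 (H, w=75) cum 530
  x=10 (B, w=60) cum 590
  x=10 (E, w=70) cum 660
  x=10 (F, w=7) cum 667
⇒ x* = 6
y-coordinate, sorted with cumulative weight:
  y=3 (A, w=90) cum 90
  y=3 (B, w=60) cum 150
  y=6 (E, w=70) cum 220
  y=7 (F, w=7) cum 227
  y=8 (G, w=70) cum 297
  y=8 (H, w=75) cum 372  ← median
  y=9 (C, w=20) cum 392
  y=9 (D, w=275) cum 667
⇒ y* = 8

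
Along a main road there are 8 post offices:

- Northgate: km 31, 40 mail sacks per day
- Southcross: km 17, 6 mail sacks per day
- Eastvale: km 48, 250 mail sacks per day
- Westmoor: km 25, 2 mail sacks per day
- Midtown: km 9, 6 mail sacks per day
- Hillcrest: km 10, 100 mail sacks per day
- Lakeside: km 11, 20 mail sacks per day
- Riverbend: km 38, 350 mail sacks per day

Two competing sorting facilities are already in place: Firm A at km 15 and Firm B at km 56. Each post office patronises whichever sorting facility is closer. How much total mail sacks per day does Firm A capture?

174

The indifferent point is the midpoint (15+56)/2 = 35.5; post offices left of it (closer to Firm A at 15) go to Firm A, those right go to Firm B.
  Midtown at 9 (w=6) → Firm A
  Hillcrest at 10 (w=100) → Firm A
  Lakeside at 11 (w=20) → Firm A
  Southcross at 17 (w=6) → Firm A
  Westmoor at 25 (w=2) → Firm A
  Northgate at 31 (w=40) → Firm A
  Riverbend at 38 (w=350) → Firm B
  Eastvale at 48 (w=250) → Firm B
Firm A captures 174; Firm B captures 600.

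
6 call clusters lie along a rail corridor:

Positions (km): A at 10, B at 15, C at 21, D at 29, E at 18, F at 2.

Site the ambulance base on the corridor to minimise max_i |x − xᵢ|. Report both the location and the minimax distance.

The 1-center on a line is the midpoint of the two extreme points: leftmost at 2, rightmost at 29.
Optimal location = (2 + 29)/2 = 15.5; maximum distance = (29 − 2)/2 = 13.5.

location 15.5, max distance 13.5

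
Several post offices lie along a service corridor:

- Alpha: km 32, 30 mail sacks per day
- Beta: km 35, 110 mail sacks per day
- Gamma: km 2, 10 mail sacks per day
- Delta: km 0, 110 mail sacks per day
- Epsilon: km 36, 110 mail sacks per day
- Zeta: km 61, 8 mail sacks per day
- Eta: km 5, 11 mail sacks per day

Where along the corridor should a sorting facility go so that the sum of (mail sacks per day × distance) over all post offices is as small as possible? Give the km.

For a sum of weighted absolute distances on a line, the optimum is the weighted median (not the mean). Total weight W = 389; half-weight = 194.5.
Sort by position and accumulate weight:
  km 0 (Delta, w=110) → cum 110
  km 2 (Gamma, w=10) → cum 120
  km 5 (Eta, w=11) → cum 131
  km 32 (Alpha, w=30) → cum 161
  km 35 (Beta, w=110) → cum 271  ≥ 194.5 → median here
  km 36 (Epsilon, w=110) → cum 381
  km 61 (Zeta, w=8) → cum 389
Optimal location: km 35.

x = 35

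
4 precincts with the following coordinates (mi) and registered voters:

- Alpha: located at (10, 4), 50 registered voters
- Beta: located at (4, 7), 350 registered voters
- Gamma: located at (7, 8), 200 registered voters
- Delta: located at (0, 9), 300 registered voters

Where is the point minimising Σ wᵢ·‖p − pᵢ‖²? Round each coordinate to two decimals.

The minimiser of Σwᵢ‖p−pᵢ‖² is the weighted centroid p* = (Σwᵢpᵢ)/(Σwᵢ).
Σwᵢ = 900.
Σwᵢxᵢ = 50·10 + 350·4 + 200·7 + 300·0 = 3300.
Σwᵢyᵢ = 50·4 + 350·7 + 200·8 + 300·9 = 6950.
x* = 3300/900 = 3.67, y* = 6950/900 = 7.72.

(3.67, 7.72)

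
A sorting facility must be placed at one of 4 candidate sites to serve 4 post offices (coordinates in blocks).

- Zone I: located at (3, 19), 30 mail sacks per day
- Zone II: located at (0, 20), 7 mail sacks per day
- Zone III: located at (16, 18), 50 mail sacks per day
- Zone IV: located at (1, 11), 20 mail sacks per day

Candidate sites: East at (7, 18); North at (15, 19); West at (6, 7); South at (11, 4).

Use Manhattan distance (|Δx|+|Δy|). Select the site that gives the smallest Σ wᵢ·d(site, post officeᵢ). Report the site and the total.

East, total 923 blocks

Total weighted distance at each candidate:
  East (7, 18): total = 923
  North (15, 19): total = 1012
  West (6, 7): total = 1813
  South (11, 4): total = 2169
Minimum is at East with total 923 blocks.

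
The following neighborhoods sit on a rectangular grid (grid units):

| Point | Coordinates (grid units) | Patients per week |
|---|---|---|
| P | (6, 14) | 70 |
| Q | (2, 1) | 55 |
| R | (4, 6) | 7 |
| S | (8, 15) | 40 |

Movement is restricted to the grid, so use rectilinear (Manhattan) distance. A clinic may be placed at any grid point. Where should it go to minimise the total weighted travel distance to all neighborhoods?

Manhattan distance separates: Σwᵢ(|x−xᵢ|+|y−yᵢ|) = Σwᵢ|x−xᵢ| + Σwᵢ|y−yᵢ|, so x and y are optimised independently as 1-D weighted medians.
Total weight W = 172; half = 86.
x-coordinate, sorted with cumulative weight:
  x=2 (Q, w=55) cum 55
  x=4 (R, w=7) cum 62
  x=6 (P, w=70) cum 132  ← median
  x=8 (S, w=40) cum 172
⇒ x* = 6
y-coordinate, sorted with cumulative weight:
  y=1 (Q, w=55) cum 55
  y=6 (R, w=7) cum 62
  y=14 (P, w=70) cum 132  ← median
  y=15 (S, w=40) cum 172
⇒ y* = 14

(6, 14)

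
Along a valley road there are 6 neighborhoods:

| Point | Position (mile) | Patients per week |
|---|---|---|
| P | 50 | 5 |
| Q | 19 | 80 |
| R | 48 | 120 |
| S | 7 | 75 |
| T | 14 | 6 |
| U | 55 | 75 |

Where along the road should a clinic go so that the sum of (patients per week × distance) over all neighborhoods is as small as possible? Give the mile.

For a sum of weighted absolute distances on a line, the optimum is the weighted median (not the mean). Total weight W = 361; half-weight = 180.5.
Sort by position and accumulate weight:
  mile 7 (S, w=75) → cum 75
  mile 14 (T, w=6) → cum 81
  mile 19 (Q, w=80) → cum 161
  mile 48 (R, w=120) → cum 281  ≥ 180.5 → median here
  mile 50 (P, w=5) → cum 286
  mile 55 (U, w=75) → cum 361
Optimal location: mile 48.

x = 48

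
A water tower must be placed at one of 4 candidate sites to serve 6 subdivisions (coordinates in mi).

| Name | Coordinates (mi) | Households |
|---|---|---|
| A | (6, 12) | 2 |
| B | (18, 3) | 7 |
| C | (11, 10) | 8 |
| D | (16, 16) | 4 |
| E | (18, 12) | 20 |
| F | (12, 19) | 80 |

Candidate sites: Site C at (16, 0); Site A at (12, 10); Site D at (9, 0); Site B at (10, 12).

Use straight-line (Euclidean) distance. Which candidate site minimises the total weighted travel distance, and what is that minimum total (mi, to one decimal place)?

Total weighted distance at each candidate:
  Site C (16, 0): total = 2006.6
  Site A (12, 10): total = 960.5
  Site D (9, 0): total = 2081.4
  Site B (10, 12): total = 881.4
Minimum is at Site B with total 881.4 mi.

Site B, total 881.4 mi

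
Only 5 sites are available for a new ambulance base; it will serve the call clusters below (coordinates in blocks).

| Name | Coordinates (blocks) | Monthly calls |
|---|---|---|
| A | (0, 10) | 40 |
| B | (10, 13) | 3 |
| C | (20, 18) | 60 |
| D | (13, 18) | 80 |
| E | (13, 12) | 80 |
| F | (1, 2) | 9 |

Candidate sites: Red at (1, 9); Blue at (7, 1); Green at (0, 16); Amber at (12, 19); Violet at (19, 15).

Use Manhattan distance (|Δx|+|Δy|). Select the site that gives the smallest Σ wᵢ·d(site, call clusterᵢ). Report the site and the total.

Total weighted distance at each candidate:
  Red (1, 9): total = 4742
  Blue (7, 1): total = 5748
  Green (0, 16): total = 4294
  Amber (12, 19): total = 2456
  Violet (19, 15): total = 2952
Minimum is at Amber with total 2456 blocks.

Amber, total 2456 blocks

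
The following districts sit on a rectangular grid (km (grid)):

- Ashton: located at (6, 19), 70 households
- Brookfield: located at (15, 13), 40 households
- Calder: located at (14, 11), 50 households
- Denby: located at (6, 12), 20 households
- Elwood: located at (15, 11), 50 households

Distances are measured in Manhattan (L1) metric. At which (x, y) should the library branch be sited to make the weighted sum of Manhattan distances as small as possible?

(14, 12)

Manhattan distance separates: Σwᵢ(|x−xᵢ|+|y−yᵢ|) = Σwᵢ|x−xᵢ| + Σwᵢ|y−yᵢ|, so x and y are optimised independently as 1-D weighted medians.
Total weight W = 230; half = 115.
x-coordinate, sorted with cumulative weight:
  x=6 (Ashton, w=70) cum 70
  x=6 (Denby, w=20) cum 90
  x=14 (Calder, w=50) cum 140  ← median
  x=15 (Brookfield, w=40) cum 180
  x=15 (Elwood, w=50) cum 230
⇒ x* = 14
y-coordinate, sorted with cumulative weight:
  y=11 (Calder, w=50) cum 50
  y=11 (Elwood, w=50) cum 100
  y=12 (Denby, w=20) cum 120  ← median
  y=13 (Brookfield, w=40) cum 160
  y=19 (Ashton, w=70) cum 230
⇒ y* = 12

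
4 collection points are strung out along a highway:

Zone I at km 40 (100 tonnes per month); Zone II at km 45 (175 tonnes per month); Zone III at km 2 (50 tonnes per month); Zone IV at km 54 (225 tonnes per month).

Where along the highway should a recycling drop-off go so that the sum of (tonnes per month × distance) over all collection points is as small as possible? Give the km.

For a sum of weighted absolute distances on a line, the optimum is the weighted median (not the mean). Total weight W = 550; half-weight = 275.
Sort by position and accumulate weight:
  km 2 (Zone III, w=50) → cum 50
  km 40 (Zone I, w=100) → cum 150
  km 45 (Zone II, w=175) → cum 325  ≥ 275 → median here
  km 54 (Zone IV, w=225) → cum 550
Optimal location: km 45.

x = 45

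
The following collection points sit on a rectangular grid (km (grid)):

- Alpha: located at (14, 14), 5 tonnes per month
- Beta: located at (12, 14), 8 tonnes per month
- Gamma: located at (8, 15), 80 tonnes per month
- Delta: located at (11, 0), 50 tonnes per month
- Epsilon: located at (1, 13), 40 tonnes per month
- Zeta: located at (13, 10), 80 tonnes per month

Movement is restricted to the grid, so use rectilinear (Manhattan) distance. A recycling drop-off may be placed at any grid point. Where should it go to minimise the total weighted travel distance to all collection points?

Manhattan distance separates: Σwᵢ(|x−xᵢ|+|y−yᵢ|) = Σwᵢ|x−xᵢ| + Σwᵢ|y−yᵢ|, so x and y are optimised independently as 1-D weighted medians.
Total weight W = 263; half = 131.5.
x-coordinate, sorted with cumulative weight:
  x=1 (Epsilon, w=40) cum 40
  x=8 (Gamma, w=80) cum 120
  x=11 (Delta, w=50) cum 170  ← median
  x=12 (Beta, w=8) cum 178
  x=13 (Zeta, w=80) cum 258
  x=14 (Alpha, w=5) cum 263
⇒ x* = 11
y-coordinate, sorted with cumulative weight:
  y=0 (Delta, w=50) cum 50
  y=10 (Zeta, w=80) cum 130
  y=13 (Epsilon, w=40) cum 170  ← median
  y=14 (Alpha, w=5) cum 175
  y=14 (Beta, w=8) cum 183
  y=15 (Gamma, w=80) cum 263
⇒ y* = 13

(11, 13)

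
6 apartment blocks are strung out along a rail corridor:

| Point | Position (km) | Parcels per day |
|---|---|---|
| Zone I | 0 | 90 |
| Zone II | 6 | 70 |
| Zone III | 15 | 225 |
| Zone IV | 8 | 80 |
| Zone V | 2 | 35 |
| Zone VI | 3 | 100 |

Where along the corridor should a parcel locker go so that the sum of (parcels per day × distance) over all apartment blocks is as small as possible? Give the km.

x = 8

For a sum of weighted absolute distances on a line, the optimum is the weighted median (not the mean). Total weight W = 600; half-weight = 300.
Sort by position and accumulate weight:
  km 0 (Zone I, w=90) → cum 90
  km 2 (Zone V, w=35) → cum 125
  km 3 (Zone VI, w=100) → cum 225
  km 6 (Zone II, w=70) → cum 295
  km 8 (Zone IV, w=80) → cum 375  ≥ 300 → median here
  km 15 (Zone III, w=225) → cum 600
Optimal location: km 8.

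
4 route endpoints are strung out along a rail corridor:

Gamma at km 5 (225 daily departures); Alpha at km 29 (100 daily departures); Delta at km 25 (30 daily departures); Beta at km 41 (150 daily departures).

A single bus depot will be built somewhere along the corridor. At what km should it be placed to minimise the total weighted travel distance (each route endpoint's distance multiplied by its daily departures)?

For a sum of weighted absolute distances on a line, the optimum is the weighted median (not the mean). Total weight W = 505; half-weight = 252.5.
Sort by position and accumulate weight:
  km 5 (Gamma, w=225) → cum 225
  km 25 (Delta, w=30) → cum 255  ≥ 252.5 → median here
  km 29 (Alpha, w=100) → cum 355
  km 41 (Beta, w=150) → cum 505
Optimal location: km 25.

x = 25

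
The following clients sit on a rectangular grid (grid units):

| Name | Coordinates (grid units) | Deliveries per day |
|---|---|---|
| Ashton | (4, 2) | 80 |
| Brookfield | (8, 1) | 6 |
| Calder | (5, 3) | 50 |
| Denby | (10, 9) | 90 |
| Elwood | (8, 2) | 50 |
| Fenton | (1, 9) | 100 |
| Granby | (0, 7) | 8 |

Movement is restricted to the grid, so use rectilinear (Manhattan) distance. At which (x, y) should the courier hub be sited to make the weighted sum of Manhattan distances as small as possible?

Manhattan distance separates: Σwᵢ(|x−xᵢ|+|y−yᵢ|) = Σwᵢ|x−xᵢ| + Σwᵢ|y−yᵢ|, so x and y are optimised independently as 1-D weighted medians.
Total weight W = 384; half = 192.
x-coordinate, sorted with cumulative weight:
  x=0 (Granby, w=8) cum 8
  x=1 (Fenton, w=100) cum 108
  x=4 (Ashton, w=80) cum 188
  x=5 (Calder, w=50) cum 238  ← median
  x=8 (Brookfield, w=6) cum 244
  x=8 (Elwood, w=50) cum 294
  x=10 (Denby, w=90) cum 384
⇒ x* = 5
y-coordinate, sorted with cumulative weight:
  y=1 (Brookfield, w=6) cum 6
  y=2 (Ashton, w=80) cum 86
  y=2 (Elwood, w=50) cum 136
  y=3 (Calder, w=50) cum 186
  y=7 (Granby, w=8) cum 194  ← median
  y=9 (Denby, w=90) cum 284
  y=9 (Fenton, w=100) cum 384
⇒ y* = 7

(5, 7)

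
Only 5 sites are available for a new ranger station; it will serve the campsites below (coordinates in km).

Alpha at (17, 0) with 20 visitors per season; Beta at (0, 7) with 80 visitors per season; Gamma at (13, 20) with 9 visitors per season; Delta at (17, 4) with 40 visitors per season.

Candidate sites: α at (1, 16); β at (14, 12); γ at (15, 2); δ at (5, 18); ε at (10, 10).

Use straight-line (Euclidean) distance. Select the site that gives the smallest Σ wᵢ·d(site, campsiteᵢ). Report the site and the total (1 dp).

ε, total 1542.1 km

Total weighted distance at each candidate:
  α (1, 16): total = 2090.8
  β (14, 12): total = 1851.0
  γ (15, 2): total = 1597.6
  δ (5, 18): total = 2211.1
  ε (10, 10): total = 1542.1
Minimum is at ε with total 1542.1 km.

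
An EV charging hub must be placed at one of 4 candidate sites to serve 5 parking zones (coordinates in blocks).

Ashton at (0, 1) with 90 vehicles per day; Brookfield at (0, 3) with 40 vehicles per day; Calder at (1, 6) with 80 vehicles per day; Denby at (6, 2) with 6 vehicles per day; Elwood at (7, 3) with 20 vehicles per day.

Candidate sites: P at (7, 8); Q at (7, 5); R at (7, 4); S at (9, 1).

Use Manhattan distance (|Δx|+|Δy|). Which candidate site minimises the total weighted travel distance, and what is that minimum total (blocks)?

R, total 1898 blocks

Total weighted distance at each candidate:
  P (7, 8): total = 2522
  Q (7, 5): total = 1974
  R (7, 4): total = 1898
  S (9, 1): total = 2394
Minimum is at R with total 1898 blocks.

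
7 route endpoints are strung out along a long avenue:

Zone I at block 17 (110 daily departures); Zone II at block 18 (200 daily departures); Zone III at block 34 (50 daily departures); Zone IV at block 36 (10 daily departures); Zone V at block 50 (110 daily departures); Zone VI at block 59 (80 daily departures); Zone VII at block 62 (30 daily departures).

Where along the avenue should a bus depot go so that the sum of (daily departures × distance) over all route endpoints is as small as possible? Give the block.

For a sum of weighted absolute distances on a line, the optimum is the weighted median (not the mean). Total weight W = 590; half-weight = 295.
Sort by position and accumulate weight:
  block 17 (Zone I, w=110) → cum 110
  block 18 (Zone II, w=200) → cum 310  ≥ 295 → median here
  block 34 (Zone III, w=50) → cum 360
  block 36 (Zone IV, w=10) → cum 370
  block 50 (Zone V, w=110) → cum 480
  block 59 (Zone VI, w=80) → cum 560
  block 62 (Zone VII, w=30) → cum 590
Optimal location: block 18.

x = 18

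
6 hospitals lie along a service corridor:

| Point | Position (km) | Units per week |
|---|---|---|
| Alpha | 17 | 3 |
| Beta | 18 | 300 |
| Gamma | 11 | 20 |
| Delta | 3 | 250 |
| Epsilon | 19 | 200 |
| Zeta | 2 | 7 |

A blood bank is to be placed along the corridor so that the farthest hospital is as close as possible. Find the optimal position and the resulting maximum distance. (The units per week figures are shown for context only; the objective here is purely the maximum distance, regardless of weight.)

The 1-center on a line is the midpoint of the two extreme points: leftmost at 2, rightmost at 19.
Optimal location = (2 + 19)/2 = 10.5; maximum distance = (19 − 2)/2 = 8.5.

location 10.5, max distance 8.5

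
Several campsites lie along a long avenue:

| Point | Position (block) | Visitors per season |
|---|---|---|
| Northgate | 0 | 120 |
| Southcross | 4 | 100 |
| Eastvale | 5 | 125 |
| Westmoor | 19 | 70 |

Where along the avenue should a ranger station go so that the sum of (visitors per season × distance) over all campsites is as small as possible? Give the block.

x = 4

For a sum of weighted absolute distances on a line, the optimum is the weighted median (not the mean). Total weight W = 415; half-weight = 207.5.
Sort by position and accumulate weight:
  block 0 (Northgate, w=120) → cum 120
  block 4 (Southcross, w=100) → cum 220  ≥ 207.5 → median here
  block 5 (Eastvale, w=125) → cum 345
  block 19 (Westmoor, w=70) → cum 415
Optimal location: block 4.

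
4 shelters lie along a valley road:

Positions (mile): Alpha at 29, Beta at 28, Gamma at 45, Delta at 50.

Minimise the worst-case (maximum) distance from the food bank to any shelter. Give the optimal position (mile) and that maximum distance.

The 1-center on a line is the midpoint of the two extreme points: leftmost at 28, rightmost at 50.
Optimal location = (28 + 50)/2 = 39; maximum distance = (50 − 28)/2 = 11.

location 39, max distance 11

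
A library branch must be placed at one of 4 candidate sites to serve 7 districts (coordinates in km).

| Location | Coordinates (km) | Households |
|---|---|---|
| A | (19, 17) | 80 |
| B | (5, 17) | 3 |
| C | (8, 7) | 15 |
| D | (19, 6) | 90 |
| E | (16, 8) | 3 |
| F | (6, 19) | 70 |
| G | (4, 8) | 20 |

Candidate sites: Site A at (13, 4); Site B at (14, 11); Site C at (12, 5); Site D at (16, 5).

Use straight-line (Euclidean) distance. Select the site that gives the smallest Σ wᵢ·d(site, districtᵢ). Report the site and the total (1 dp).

Site B, total 2413.4 km

Total weighted distance at each candidate:
  Site A (13, 4): total = 3218.6
  Site B (14, 11): total = 2413.4
  Site C (12, 5): total = 3108.6
  Site D (16, 5): total = 2907.4
Minimum is at Site B with total 2413.4 km.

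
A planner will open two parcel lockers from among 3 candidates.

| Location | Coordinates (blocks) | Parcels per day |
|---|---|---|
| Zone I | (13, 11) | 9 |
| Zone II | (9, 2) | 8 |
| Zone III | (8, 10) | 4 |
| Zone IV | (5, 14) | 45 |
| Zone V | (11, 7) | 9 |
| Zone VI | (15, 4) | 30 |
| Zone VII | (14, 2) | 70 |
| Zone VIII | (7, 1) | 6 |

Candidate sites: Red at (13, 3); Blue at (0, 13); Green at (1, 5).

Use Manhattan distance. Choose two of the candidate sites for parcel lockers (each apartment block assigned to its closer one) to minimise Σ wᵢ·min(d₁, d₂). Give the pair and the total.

{Red, Blue}, total 758

Evaluate every pair (each demand assigned to the nearer of the two):
  {Red, Blue}: total = 758
  {Red, Green}: total = 1077
  {Blue, Green}: total = 2275
Best pair: {Red, Blue} with total 758.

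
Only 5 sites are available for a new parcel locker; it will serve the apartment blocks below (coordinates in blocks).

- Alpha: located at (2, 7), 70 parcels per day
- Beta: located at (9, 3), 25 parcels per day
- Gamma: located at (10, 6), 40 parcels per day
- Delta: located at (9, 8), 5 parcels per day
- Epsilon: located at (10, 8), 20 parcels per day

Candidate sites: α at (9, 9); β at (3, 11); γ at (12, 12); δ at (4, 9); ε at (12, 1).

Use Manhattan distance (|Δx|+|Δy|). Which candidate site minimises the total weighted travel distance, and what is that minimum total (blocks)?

α, total 985 blocks

Total weighted distance at each candidate:
  α (9, 9): total = 985
  β (3, 11): total = 1425
  γ (12, 12): total = 1825
  δ (4, 9): total = 1085
  ε (12, 1): total = 1755
Minimum is at α with total 985 blocks.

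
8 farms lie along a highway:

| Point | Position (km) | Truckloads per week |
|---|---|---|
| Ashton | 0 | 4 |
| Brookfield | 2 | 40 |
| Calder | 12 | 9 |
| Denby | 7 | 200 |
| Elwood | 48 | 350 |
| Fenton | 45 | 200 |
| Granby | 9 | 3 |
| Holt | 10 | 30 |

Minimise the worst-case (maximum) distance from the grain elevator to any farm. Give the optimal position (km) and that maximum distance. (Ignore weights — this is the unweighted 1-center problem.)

location 24, max distance 24

The 1-center on a line is the midpoint of the two extreme points: leftmost at 0, rightmost at 48.
Optimal location = (0 + 48)/2 = 24; maximum distance = (48 − 0)/2 = 24.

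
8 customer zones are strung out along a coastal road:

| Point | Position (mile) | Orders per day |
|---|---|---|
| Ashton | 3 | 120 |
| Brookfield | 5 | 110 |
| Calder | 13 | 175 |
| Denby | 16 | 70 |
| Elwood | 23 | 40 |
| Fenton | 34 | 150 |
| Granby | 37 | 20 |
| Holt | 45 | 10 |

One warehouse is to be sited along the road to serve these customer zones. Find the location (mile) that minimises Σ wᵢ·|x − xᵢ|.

x = 13

For a sum of weighted absolute distances on a line, the optimum is the weighted median (not the mean). Total weight W = 695; half-weight = 347.5.
Sort by position and accumulate weight:
  mile 3 (Ashton, w=120) → cum 120
  mile 5 (Brookfield, w=110) → cum 230
  mile 13 (Calder, w=175) → cum 405  ≥ 347.5 → median here
  mile 16 (Denby, w=70) → cum 475
  mile 23 (Elwood, w=40) → cum 515
  mile 34 (Fenton, w=150) → cum 665
  mile 37 (Granby, w=20) → cum 685
  mile 45 (Holt, w=10) → cum 695
Optimal location: mile 13.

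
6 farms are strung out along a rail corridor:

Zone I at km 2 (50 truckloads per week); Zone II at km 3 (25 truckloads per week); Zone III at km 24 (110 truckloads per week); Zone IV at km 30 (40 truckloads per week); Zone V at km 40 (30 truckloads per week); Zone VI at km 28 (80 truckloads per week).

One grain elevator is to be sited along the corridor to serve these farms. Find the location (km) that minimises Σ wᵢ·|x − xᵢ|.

For a sum of weighted absolute distances on a line, the optimum is the weighted median (not the mean). Total weight W = 335; half-weight = 167.5.
Sort by position and accumulate weight:
  km 2 (Zone I, w=50) → cum 50
  km 3 (Zone II, w=25) → cum 75
  km 24 (Zone III, w=110) → cum 185  ≥ 167.5 → median here
  km 28 (Zone VI, w=80) → cum 265
  km 30 (Zone IV, w=40) → cum 305
  km 40 (Zone V, w=30) → cum 335
Optimal location: km 24.

x = 24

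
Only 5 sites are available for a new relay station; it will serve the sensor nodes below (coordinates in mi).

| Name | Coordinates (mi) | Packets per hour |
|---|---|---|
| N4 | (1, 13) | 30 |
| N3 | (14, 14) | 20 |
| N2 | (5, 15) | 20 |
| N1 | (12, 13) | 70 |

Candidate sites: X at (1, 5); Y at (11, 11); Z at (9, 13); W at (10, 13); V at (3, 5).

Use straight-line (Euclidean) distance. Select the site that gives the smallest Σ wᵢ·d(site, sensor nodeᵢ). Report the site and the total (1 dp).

Total weighted distance at each candidate:
  X (1, 5): total = 1723.7
  Y (11, 11): total = 691.5
  Z (9, 13): total = 641.4
  W (10, 13): total = 600.2
  V (3, 5): total = 1578.5
Minimum is at W with total 600.2 mi.

W, total 600.2 mi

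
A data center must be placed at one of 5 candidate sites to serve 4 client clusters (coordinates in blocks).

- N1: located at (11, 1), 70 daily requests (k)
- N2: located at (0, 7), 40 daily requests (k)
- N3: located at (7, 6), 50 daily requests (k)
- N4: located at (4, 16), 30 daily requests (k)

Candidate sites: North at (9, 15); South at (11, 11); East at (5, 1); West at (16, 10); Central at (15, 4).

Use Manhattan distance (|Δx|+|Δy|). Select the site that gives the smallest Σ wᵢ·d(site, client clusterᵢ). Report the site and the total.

East, total 1690 blocks

Total weighted distance at each candidate:
  North (9, 15): total = 2530
  South (11, 11): total = 2110
  East (5, 1): total = 1690
  West (16, 10): total = 2930
  Central (15, 4): total = 2400
Minimum is at East with total 1690 blocks.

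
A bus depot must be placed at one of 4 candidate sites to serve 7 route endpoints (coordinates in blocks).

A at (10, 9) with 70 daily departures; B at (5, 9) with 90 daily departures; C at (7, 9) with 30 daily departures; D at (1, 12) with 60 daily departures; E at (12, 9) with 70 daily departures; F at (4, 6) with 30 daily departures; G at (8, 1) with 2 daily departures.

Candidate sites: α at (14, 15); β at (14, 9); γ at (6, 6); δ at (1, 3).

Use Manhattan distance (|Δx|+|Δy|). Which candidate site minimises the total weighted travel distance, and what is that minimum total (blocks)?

Total weighted distance at each candidate:
  α (14, 15): total = 4570
  β (14, 9): total = 2818
  γ (6, 6): total = 2334
  δ (1, 3): total = 4238
Minimum is at γ with total 2334 blocks.

γ, total 2334 blocks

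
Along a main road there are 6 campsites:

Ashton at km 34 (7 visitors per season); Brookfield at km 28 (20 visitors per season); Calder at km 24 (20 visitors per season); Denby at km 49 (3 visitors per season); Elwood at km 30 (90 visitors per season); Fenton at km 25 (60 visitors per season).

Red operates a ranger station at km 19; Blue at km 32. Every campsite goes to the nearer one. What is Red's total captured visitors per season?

80

The indifferent point is the midpoint (19+32)/2 = 25.5; campsites left of it (closer to Red at 19) go to Red, those right go to Blue.
  Calder at 24 (w=20) → Red
  Fenton at 25 (w=60) → Red
  Brookfield at 28 (w=20) → Blue
  Elwood at 30 (w=90) → Blue
  Ashton at 34 (w=7) → Blue
  Denby at 49 (w=3) → Blue
Red captures 80; Blue captures 120.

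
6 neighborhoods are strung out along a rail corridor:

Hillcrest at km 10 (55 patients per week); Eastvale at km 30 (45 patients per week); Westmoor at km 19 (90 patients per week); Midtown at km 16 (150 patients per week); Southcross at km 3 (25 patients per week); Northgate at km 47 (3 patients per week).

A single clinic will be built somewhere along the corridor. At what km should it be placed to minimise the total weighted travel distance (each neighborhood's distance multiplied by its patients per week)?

x = 16

For a sum of weighted absolute distances on a line, the optimum is the weighted median (not the mean). Total weight W = 368; half-weight = 184.
Sort by position and accumulate weight:
  km 3 (Southcross, w=25) → cum 25
  km 10 (Hillcrest, w=55) → cum 80
  km 16 (Midtown, w=150) → cum 230  ≥ 184 → median here
  km 19 (Westmoor, w=90) → cum 320
  km 30 (Eastvale, w=45) → cum 365
  km 47 (Northgate, w=3) → cum 368
Optimal location: km 16.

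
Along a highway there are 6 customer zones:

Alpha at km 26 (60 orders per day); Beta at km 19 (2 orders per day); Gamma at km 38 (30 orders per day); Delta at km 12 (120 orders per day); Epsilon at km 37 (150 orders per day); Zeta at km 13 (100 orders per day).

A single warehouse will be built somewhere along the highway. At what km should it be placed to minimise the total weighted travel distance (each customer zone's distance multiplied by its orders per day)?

For a sum of weighted absolute distances on a line, the optimum is the weighted median (not the mean). Total weight W = 462; half-weight = 231.
Sort by position and accumulate weight:
  km 12 (Delta, w=120) → cum 120
  km 13 (Zeta, w=100) → cum 220
  km 19 (Beta, w=2) → cum 222
  km 26 (Alpha, w=60) → cum 282  ≥ 231 → median here
  km 37 (Epsilon, w=150) → cum 432
  km 38 (Gamma, w=30) → cum 462
Optimal location: km 26.

x = 26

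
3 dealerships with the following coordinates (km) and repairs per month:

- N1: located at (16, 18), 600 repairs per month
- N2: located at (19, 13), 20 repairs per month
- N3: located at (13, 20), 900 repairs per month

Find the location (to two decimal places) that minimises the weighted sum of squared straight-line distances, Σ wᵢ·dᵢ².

(14.26, 19.12)

The minimiser of Σwᵢ‖p−pᵢ‖² is the weighted centroid p* = (Σwᵢpᵢ)/(Σwᵢ).
Σwᵢ = 1520.
Σwᵢxᵢ = 600·16 + 20·19 + 900·13 = 21680.
Σwᵢyᵢ = 600·18 + 20·13 + 900·20 = 29060.
x* = 21680/1520 = 14.26, y* = 29060/1520 = 19.12.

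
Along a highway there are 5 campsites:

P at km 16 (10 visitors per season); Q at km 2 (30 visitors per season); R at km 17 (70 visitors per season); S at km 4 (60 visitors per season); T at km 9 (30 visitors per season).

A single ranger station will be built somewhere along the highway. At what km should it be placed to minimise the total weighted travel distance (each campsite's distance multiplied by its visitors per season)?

x = 9

For a sum of weighted absolute distances on a line, the optimum is the weighted median (not the mean). Total weight W = 200; half-weight = 100.
Sort by position and accumulate weight:
  km 2 (Q, w=30) → cum 30
  km 4 (S, w=60) → cum 90
  km 9 (T, w=30) → cum 120  ≥ 100 → median here
  km 16 (P, w=10) → cum 130
  km 17 (R, w=70) → cum 200
Optimal location: km 9.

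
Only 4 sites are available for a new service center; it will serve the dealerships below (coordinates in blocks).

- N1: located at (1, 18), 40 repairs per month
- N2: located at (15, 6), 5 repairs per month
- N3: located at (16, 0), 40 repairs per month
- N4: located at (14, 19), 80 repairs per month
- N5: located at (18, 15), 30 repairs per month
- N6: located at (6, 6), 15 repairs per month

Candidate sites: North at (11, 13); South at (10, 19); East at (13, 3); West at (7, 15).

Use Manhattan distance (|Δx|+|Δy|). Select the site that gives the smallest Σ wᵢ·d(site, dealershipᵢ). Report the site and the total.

South, total 2425 blocks

Total weighted distance at each candidate:
  North (11, 13): total = 2545
  South (10, 19): total = 2425
  East (13, 3): total = 3365
  West (7, 15): total = 2765
Minimum is at South with total 2425 blocks.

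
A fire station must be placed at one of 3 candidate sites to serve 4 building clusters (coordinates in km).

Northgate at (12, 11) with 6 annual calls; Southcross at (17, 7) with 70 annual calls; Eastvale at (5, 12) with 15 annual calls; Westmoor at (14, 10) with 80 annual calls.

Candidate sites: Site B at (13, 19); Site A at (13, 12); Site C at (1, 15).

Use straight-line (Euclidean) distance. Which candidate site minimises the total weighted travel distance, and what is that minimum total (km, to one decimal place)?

Site A, total 755.6 km

Total weighted distance at each candidate:
  Site B (13, 19): total = 1817.7
  Site A (13, 12): total = 755.6
  Site C (1, 15): total = 2511.7
Minimum is at Site A with total 755.6 km.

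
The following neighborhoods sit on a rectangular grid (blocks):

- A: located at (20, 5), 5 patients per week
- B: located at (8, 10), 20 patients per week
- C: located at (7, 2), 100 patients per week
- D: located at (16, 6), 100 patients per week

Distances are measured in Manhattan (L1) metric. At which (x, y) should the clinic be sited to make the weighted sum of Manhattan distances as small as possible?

(8, 6)

Manhattan distance separates: Σwᵢ(|x−xᵢ|+|y−yᵢ|) = Σwᵢ|x−xᵢ| + Σwᵢ|y−yᵢ|, so x and y are optimised independently as 1-D weighted medians.
Total weight W = 225; half = 112.5.
x-coordinate, sorted with cumulative weight:
  x=7 (C, w=100) cum 100
  x=8 (B, w=20) cum 120  ← median
  x=16 (D, w=100) cum 220
  x=20 (A, w=5) cum 225
⇒ x* = 8
y-coordinate, sorted with cumulative weight:
  y=2 (C, w=100) cum 100
  y=5 (A, w=5) cum 105
  y=6 (D, w=100) cum 205  ← median
  y=10 (B, w=20) cum 225
⇒ y* = 6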